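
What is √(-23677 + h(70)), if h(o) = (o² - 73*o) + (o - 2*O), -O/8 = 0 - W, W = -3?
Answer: 3*I*√2641 ≈ 154.17*I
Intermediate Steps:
O = -24 (O = -8*(0 - 1*(-3)) = -8*(0 + 3) = -8*3 = -24)
h(o) = 48 + o² - 72*o (h(o) = (o² - 73*o) + (o - 2*(-24)) = (o² - 73*o) + (o + 48) = (o² - 73*o) + (48 + o) = 48 + o² - 72*o)
√(-23677 + h(70)) = √(-23677 + (48 + 70² - 72*70)) = √(-23677 + (48 + 4900 - 5040)) = √(-23677 - 92) = √(-23769) = 3*I*√2641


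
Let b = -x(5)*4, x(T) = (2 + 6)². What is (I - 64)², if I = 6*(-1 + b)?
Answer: 2579236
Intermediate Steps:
x(T) = 64 (x(T) = 8² = 64)
b = -256 (b = -1*64*4 = -64*4 = -256)
I = -1542 (I = 6*(-1 - 256) = 6*(-257) = -1542)
(I - 64)² = (-1542 - 64)² = (-1606)² = 2579236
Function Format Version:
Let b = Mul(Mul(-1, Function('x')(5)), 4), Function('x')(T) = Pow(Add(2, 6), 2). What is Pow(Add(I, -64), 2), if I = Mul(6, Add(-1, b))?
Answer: 2579236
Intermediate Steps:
Function('x')(T) = 64 (Function('x')(T) = Pow(8, 2) = 64)
b = -256 (b = Mul(Mul(-1, 64), 4) = Mul(-64, 4) = -256)
I = -1542 (I = Mul(6, Add(-1, -256)) = Mul(6, -257) = -1542)
Pow(Add(I, -64), 2) = Pow(Add(-1542, -64), 2) = Pow(-1606, 2) = 2579236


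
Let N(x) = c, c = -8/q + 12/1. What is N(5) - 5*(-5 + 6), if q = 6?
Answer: 17/3 ≈ 5.6667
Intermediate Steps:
c = 32/3 (c = -8/6 + 12/1 = -8*1/6 + 12*1 = -4/3 + 12 = 32/3 ≈ 10.667)
N(x) = 32/3
N(5) - 5*(-5 + 6) = 32/3 - 5*(-5 + 6) = 32/3 - 5*1 = 32/3 - 5 = 17/3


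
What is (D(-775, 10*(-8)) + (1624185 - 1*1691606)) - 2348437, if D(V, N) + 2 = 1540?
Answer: -2414320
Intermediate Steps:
D(V, N) = 1538 (D(V, N) = -2 + 1540 = 1538)
(D(-775, 10*(-8)) + (1624185 - 1*1691606)) - 2348437 = (1538 + (1624185 - 1*1691606)) - 2348437 = (1538 + (1624185 - 1691606)) - 2348437 = (1538 - 67421) - 2348437 = -65883 - 2348437 = -2414320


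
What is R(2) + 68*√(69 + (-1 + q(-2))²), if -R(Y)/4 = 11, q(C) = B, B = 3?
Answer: -44 + 68*√73 ≈ 536.99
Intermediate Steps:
q(C) = 3
R(Y) = -44 (R(Y) = -4*11 = -44)
R(2) + 68*√(69 + (-1 + q(-2))²) = -44 + 68*√(69 + (-1 + 3)²) = -44 + 68*√(69 + 2²) = -44 + 68*√(69 + 4) = -44 + 68*√73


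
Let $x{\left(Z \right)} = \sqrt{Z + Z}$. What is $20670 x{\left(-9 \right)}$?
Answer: $62010 i \sqrt{2} \approx 87695.0 i$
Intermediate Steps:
$x{\left(Z \right)} = \sqrt{2} \sqrt{Z}$ ($x{\left(Z \right)} = \sqrt{2 Z} = \sqrt{2} \sqrt{Z}$)
$20670 x{\left(-9 \right)} = 20670 \sqrt{2} \sqrt{-9} = 20670 \sqrt{2} \cdot 3 i = 20670 \cdot 3 i \sqrt{2} = 62010 i \sqrt{2}$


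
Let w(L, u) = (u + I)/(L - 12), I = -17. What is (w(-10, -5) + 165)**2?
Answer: 27556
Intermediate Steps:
w(L, u) = (-17 + u)/(-12 + L) (w(L, u) = (u - 17)/(L - 12) = (-17 + u)/(-12 + L))
(w(-10, -5) + 165)**2 = ((-17 - 5)/(-12 - 10) + 165)**2 = (-22/(-22) + 165)**2 = (-1/22*(-22) + 165)**2 = (1 + 165)**2 = 166**2 = 27556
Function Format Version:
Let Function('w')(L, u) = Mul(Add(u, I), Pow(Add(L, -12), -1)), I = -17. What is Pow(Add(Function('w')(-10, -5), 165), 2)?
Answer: 27556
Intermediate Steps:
Function('w')(L, u) = Mul(Pow(Add(-12, L), -1), Add(-17, u)) (Function('w')(L, u) = Mul(Add(u, -17), Pow(Add(L, -12), -1)) = Mul(Add(-17, u), Pow(Add(-12, L), -1)) = Mul(Pow(Add(-12, L), -1), Add(-17, u)))
Pow(Add(Function('w')(-10, -5), 165), 2) = Pow(Add(Mul(Pow(Add(-12, -10), -1), Add(-17, -5)), 165), 2) = Pow(Add(Mul(Pow(-22, -1), -22), 165), 2) = Pow(Add(Mul(Rational(-1, 22), -22), 165), 2) = Pow(Add(1, 165), 2) = Pow(166, 2) = 27556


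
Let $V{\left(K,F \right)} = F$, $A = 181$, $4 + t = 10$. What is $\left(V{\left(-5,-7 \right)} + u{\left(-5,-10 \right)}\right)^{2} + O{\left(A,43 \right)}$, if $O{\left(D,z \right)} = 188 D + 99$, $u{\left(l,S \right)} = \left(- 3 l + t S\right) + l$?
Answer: $37376$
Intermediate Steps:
$t = 6$ ($t = -4 + 10 = 6$)
$u{\left(l,S \right)} = - 2 l + 6 S$ ($u{\left(l,S \right)} = \left(- 3 l + 6 S\right) + l = - 2 l + 6 S$)
$O{\left(D,z \right)} = 99 + 188 D$
$\left(V{\left(-5,-7 \right)} + u{\left(-5,-10 \right)}\right)^{2} + O{\left(A,43 \right)} = \left(-7 + \left(\left(-2\right) \left(-5\right) + 6 \left(-10\right)\right)\right)^{2} + \left(99 + 188 \cdot 181\right) = \left(-7 + \left(10 - 60\right)\right)^{2} + \left(99 + 34028\right) = \left(-7 - 50\right)^{2} + 34127 = \left(-57\right)^{2} + 34127 = 3249 + 34127 = 37376$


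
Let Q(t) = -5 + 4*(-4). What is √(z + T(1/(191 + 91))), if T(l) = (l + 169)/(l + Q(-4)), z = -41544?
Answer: I*√1456741753043/5921 ≈ 203.84*I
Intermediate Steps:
Q(t) = -21 (Q(t) = -5 - 16 = -21)
T(l) = (169 + l)/(-21 + l) (T(l) = (l + 169)/(l - 21) = (169 + l)/(-21 + l))
√(z + T(1/(191 + 91))) = √(-41544 + (169 + 1/(191 + 91))/(-21 + 1/(191 + 91))) = √(-41544 + (169 + 1/282)/(-21 + 1/282)) = √(-41544 + (47659/282)/(-5921/282)) = √(-41544 - 282/5921*47659/282) = √(-41544 - 47659/5921) = √(-246029683/5921) = I*√1456741753043/5921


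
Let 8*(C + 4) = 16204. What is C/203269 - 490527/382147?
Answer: -197872845205/155357277086 ≈ -1.2737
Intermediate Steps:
C = 4043/2 (C = -4 + (⅛)*16204 = -4 + 4051/2 = 4043/2 ≈ 2021.5)
C/203269 - 490527/382147 = (4043/2)/203269 - 490527/382147 = (4043/2)*(1/203269) - 490527*1/382147 = 4043/406538 - 490527/382147 = -197872845205/155357277086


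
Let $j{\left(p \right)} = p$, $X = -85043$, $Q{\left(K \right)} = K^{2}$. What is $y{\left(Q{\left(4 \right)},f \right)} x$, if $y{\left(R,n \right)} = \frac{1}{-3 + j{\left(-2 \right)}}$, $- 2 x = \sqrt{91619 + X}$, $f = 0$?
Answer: $\frac{2 \sqrt{411}}{5} \approx 8.1093$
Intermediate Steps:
$x = - 2 \sqrt{411}$ ($x = - \frac{\sqrt{91619 - 85043}}{2} = - \frac{\sqrt{6576}}{2} = - \frac{4 \sqrt{411}}{2} = - 2 \sqrt{411} \approx -40.546$)
$y{\left(R,n \right)} = - \frac{1}{5}$ ($y{\left(R,n \right)} = \frac{1}{-3 - 2} = \frac{1}{-5} = - \frac{1}{5}$)
$y{\left(Q{\left(4 \right)},f \right)} x = - \frac{\left(-2\right) \sqrt{411}}{5} = \frac{2 \sqrt{411}}{5}$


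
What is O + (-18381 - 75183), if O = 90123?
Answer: -3441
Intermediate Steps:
O + (-18381 - 75183) = 90123 + (-18381 - 75183) = 90123 - 93564 = -3441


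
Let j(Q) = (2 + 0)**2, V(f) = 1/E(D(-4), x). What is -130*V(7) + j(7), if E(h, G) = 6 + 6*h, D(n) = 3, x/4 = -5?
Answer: -17/12 ≈ -1.4167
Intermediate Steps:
x = -20 (x = 4*(-5) = -20)
V(f) = 1/24 (V(f) = 1/(6 + 6*3) = 1/(6 + 18) = 1/24)
j(Q) = 4 (j(Q) = 2**2 = 4)
-130*V(7) + j(7) = -130*1/24 + 4 = -65/12 + 4 = -17/12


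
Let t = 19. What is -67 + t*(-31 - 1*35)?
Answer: -1321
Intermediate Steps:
-67 + t*(-31 - 1*35) = -67 + 19*(-31 - 1*35) = -67 + 19*(-31 - 35) = -67 + 19*(-66) = -67 - 1254 = -1321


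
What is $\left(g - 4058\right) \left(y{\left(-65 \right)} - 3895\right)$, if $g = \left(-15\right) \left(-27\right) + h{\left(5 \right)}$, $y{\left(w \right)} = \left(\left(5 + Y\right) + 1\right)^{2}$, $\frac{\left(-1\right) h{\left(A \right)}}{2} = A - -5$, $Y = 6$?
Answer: $13777423$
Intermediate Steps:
$h{\left(A \right)} = -10 - 2 A$ ($h{\left(A \right)} = - 2 \left(A - -5\right) = - 2 \left(A + 5\right) = - 2 \left(5 + A\right) = -10 - 2 A$)
$y{\left(w \right)} = 144$ ($y{\left(w \right)} = \left(\left(5 + 6\right) + 1\right)^{2} = \left(11 + 1\right)^{2} = 12^{2} = 144$)
$g = 385$ ($g = \left(-15\right) \left(-27\right) - 20 = 405 - 20 = 385$)
$\left(g - 4058\right) \left(y{\left(-65 \right)} - 3895\right) = \left(385 - 4058\right) \left(144 - 3895\right) = \left(-3673\right) \left(-3751\right) = 13777423$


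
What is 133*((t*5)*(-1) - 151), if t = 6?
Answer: -24073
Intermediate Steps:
133*((t*5)*(-1) - 151) = 133*((6*5)*(-1) - 151) = 133*(30*(-1) - 151) = 133*(-30 - 151) = 133*(-181) = -24073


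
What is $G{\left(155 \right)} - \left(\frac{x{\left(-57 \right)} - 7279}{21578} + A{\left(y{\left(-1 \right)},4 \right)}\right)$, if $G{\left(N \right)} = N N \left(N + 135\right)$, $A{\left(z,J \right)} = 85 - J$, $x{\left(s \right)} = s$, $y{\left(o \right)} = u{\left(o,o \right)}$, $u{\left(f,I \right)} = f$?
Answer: $\frac{75168790009}{10789} \approx 6.9672 \cdot 10^{6}$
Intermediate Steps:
$y{\left(o \right)} = o$
$G{\left(N \right)} = N^{2} \left(135 + N\right)$
$G{\left(155 \right)} - \left(\frac{x{\left(-57 \right)} - 7279}{21578} + A{\left(y{\left(-1 \right)},4 \right)}\right) = 155^{2} \left(135 + 155\right) - \left(\frac{-57 - 7279}{21578} + \left(85 - 4\right)\right) = 24025 \cdot 290 - \left(\left(-7336\right) \frac{1}{21578} + \left(85 - 4\right)\right) = 6967250 - \left(- \frac{3668}{10789} + 81\right) = 6967250 - \frac{870241}{10789} = \frac{75168790009}{10789}$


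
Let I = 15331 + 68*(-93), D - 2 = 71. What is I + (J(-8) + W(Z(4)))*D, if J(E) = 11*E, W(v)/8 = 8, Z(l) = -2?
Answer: 7255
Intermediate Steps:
W(v) = 64 (W(v) = 8*8 = 64)
D = 73 (D = 2 + 71 = 73)
I = 9007 (I = 15331 - 6324 = 9007)
I + (J(-8) + W(Z(4)))*D = 9007 + (11*(-8) + 64)*73 = 9007 + (-88 + 64)*73 = 9007 - 24*73 = 9007 - 1752 = 7255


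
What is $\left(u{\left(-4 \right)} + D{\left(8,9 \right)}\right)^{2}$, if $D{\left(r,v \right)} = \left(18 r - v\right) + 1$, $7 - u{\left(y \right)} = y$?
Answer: $21609$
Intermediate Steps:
$u{\left(y \right)} = 7 - y$
$D{\left(r,v \right)} = 1 - v + 18 r$ ($D{\left(r,v \right)} = \left(- v + 18 r\right) + 1 = 1 - v + 18 r$)
$\left(u{\left(-4 \right)} + D{\left(8,9 \right)}\right)^{2} = \left(\left(7 - -4\right) + \left(1 - 9 + 18 \cdot 8\right)\right)^{2} = \left(\left(7 + 4\right) + \left(1 - 9 + 144\right)\right)^{2} = \left(11 + 136\right)^{2} = 147^{2} = 21609$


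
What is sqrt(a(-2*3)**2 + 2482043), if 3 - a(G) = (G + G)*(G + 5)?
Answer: 2*sqrt(620531) ≈ 1575.5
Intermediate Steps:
a(G) = 3 - 2*G*(5 + G) (a(G) = 3 - (G + G)*(G + 5) = 3 - 2*G*(5 + G))
sqrt(a(-2*3)**2 + 2482043) = sqrt((3 - (-20)*3 - 2*(-2*3)**2)**2 + 2482043) = sqrt((3 - 10*(-6) - 2*(-6)**2)**2 + 2482043) = sqrt((3 + 60 - 2*36)**2 + 2482043) = sqrt((3 + 60 - 72)**2 + 2482043) = sqrt((-9)**2 + 2482043) = sqrt(81 + 2482043) = sqrt(2482124) = 2*sqrt(620531)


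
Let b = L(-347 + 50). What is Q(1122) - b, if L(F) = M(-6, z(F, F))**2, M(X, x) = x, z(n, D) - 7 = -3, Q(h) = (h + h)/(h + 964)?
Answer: -15566/1043 ≈ -14.924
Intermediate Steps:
Q(h) = 2*h/(964 + h) (Q(h) = (2*h)/(964 + h) = 2*h/(964 + h))
z(n, D) = 4 (z(n, D) = 7 - 3 = 4)
L(F) = 16 (L(F) = 4**2 = 16)
b = 16
Q(1122) - b = 2*1122/(964 + 1122) - 1*16 = 2*1122/2086 - 16 = 2*1122*(1/2086) - 16 = 1122/1043 - 16 = -15566/1043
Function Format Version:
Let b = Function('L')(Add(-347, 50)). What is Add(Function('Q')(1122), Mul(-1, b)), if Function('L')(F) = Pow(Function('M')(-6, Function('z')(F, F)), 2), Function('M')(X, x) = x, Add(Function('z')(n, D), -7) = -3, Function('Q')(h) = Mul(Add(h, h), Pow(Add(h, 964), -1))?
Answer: Rational(-15566, 1043) ≈ -14.924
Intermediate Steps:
Function('Q')(h) = Mul(2, h, Pow(Add(964, h), -1)) (Function('Q')(h) = Mul(Mul(2, h), Pow(Add(964, h), -1)) = Mul(2, h, Pow(Add(964, h), -1)))
Function('z')(n, D) = 4 (Function('z')(n, D) = Add(7, -3) = 4)
Function('L')(F) = 16 (Function('L')(F) = Pow(4, 2) = 16)
b = 16
Add(Function('Q')(1122), Mul(-1, b)) = Add(Mul(2, 1122, Pow(Add(964, 1122), -1)), Mul(-1, 16)) = Add(Mul(2, 1122, Pow(2086, -1)), -16) = Add(Mul(2, 1122, Rational(1, 2086)), -16) = Add(Rational(1122, 1043), -16) = Rational(-15566, 1043)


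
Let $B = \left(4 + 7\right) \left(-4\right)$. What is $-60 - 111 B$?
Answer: $4824$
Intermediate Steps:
$B = -44$ ($B = 11 \left(-4\right) = -44$)
$-60 - 111 B = -60 - -4884 = -60 + 4884 = 4824$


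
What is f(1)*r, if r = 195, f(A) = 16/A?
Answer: 3120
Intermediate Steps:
f(1)*r = (16/1)*195 = (16*1)*195 = 16*195 = 3120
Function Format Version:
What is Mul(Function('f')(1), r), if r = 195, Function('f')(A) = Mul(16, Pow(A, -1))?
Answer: 3120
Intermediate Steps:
Mul(Function('f')(1), r) = Mul(Mul(16, Pow(1, -1)), 195) = Mul(Mul(16, 1), 195) = Mul(16, 195) = 3120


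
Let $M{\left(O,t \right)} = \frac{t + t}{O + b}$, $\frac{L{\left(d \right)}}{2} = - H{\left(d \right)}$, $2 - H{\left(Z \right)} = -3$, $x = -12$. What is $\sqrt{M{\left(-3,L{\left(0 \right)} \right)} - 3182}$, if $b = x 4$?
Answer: $\frac{i \sqrt{8275362}}{51} \approx 56.406 i$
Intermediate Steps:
$H{\left(Z \right)} = 5$ ($H{\left(Z \right)} = 2 - -3 = 2 + 3 = 5$)
$L{\left(d \right)} = -10$ ($L{\left(d \right)} = 2 \left(\left(-1\right) 5\right) = 2 \left(-5\right) = -10$)
$b = -48$ ($b = \left(-12\right) 4 = -48$)
$M{\left(O,t \right)} = \frac{2 t}{-48 + O}$ ($M{\left(O,t \right)} = \frac{t + t}{O - 48} = \frac{2 t}{-48 + O}$)
$\sqrt{M{\left(-3,L{\left(0 \right)} \right)} - 3182} = \sqrt{2 \left(-10\right) \frac{1}{-48 - 3} - 3182} = \sqrt{2 \left(-10\right) \frac{1}{-51} - 3182} = \sqrt{2 \left(-10\right) \left(- \frac{1}{51}\right) - 3182} = \sqrt{\frac{20}{51} - 3182} = \sqrt{- \frac{162262}{51}} = \frac{i \sqrt{8275362}}{51}$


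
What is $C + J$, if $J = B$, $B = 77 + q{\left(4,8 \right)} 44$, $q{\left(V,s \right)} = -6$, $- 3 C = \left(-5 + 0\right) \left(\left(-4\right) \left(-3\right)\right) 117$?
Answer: $2153$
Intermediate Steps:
$C = 2340$ ($C = - \frac{\left(-5 + 0\right) \left(\left(-4\right) \left(-3\right)\right) 117}{3} = - \frac{\left(-5\right) 12 \cdot 117}{3} = - \frac{\left(-60\right) 117}{3} = \left(- \frac{1}{3}\right) \left(-7020\right) = 2340$)
$B = -187$ ($B = 77 - 264 = -187$)
$J = -187$
$C + J = 2340 - 187 = 2153$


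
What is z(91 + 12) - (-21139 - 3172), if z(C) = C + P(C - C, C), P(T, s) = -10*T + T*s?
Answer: 24414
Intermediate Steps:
z(C) = C (z(C) = C + (C - C)*(-10 + C) = C + 0*(-10 + C) = C + 0 = C)
z(91 + 12) - (-21139 - 3172) = (91 + 12) - (-21139 - 3172) = 103 - 1*(-24311) = 103 + 24311 = 24414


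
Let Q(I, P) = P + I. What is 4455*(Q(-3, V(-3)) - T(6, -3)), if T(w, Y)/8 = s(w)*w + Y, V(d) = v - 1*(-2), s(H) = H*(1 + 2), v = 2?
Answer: -3737745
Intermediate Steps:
s(H) = 3*H (s(H) = H*3 = 3*H)
V(d) = 4 (V(d) = 2 - 1*(-2) = 2 + 2 = 4)
T(w, Y) = 8*Y + 24*w² (T(w, Y) = 8*((3*w)*w + Y) = 8*(3*w² + Y) = 8*(Y + 3*w²) = 8*Y + 24*w²)
Q(I, P) = I + P
4455*(Q(-3, V(-3)) - T(6, -3)) = 4455*((-3 + 4) - (8*(-3) + 24*6²)) = 4455*(1 - (-24 + 24*36)) = 4455*(1 - (-24 + 864)) = 4455*(1 - 1*840) = 4455*(1 - 840) = 4455*(-839) = -3737745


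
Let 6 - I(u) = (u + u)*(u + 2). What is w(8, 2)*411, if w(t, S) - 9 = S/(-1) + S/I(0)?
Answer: 3014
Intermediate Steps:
I(u) = 6 - 2*u*(2 + u) (I(u) = 6 - (u + u)*(u + 2) = 6 - 2*u*(2 + u))
w(t, S) = 9 - 5*S/6 (w(t, S) = 9 + (S/(-1) + S/(6 - 4*0 - 2*0**2)) = 9 + (S*(-1) + S/(6 + 0 - 2*0)) = 9 + (-S + S/(6 + 0 + 0)) = 9 + (-S + S/6) = 9 - 5*S/6)
w(8, 2)*411 = (9 - 5/6*2)*411 = (9 - 5/3)*411 = (22/3)*411 = 3014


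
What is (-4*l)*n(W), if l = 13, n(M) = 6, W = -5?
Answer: -312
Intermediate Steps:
(-4*l)*n(W) = -4*13*6 = -52*6 = -312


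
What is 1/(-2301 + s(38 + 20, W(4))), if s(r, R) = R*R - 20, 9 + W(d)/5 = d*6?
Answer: 1/3304 ≈ 0.00030266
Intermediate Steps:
W(d) = -45 + 30*d (W(d) = -45 + 5*(d*6) = -45 + 5*(6*d) = -45 + 30*d)
s(r, R) = -20 + R**2 (s(r, R) = R**2 - 20 = -20 + R**2)
1/(-2301 + s(38 + 20, W(4))) = 1/(-2301 + (-20 + (-45 + 30*4)**2)) = 1/(-2301 + (-20 + (-45 + 120)**2)) = 1/(-2301 + (-20 + 75**2)) = 1/(-2301 + (-20 + 5625)) = 1/(-2301 + 5605) = 1/3304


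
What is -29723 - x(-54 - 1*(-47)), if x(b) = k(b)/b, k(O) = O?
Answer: -29724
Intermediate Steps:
x(b) = 1 (x(b) = b/b = 1)
-29723 - x(-54 - 1*(-47)) = -29723 - 1*1 = -29723 - 1 = -29724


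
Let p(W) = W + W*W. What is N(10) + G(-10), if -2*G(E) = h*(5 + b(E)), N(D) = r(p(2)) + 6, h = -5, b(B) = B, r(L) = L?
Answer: -½ ≈ -0.50000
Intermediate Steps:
p(W) = W + W²
N(D) = 12 (N(D) = 2*(1 + 2) + 6 = 2*3 + 6 = 6 + 6 = 12)
G(E) = 25/2 + 5*E/2 (G(E) = -(-5)*(5 + E)/2 = -(-25 - 5*E)/2 = 25/2 + 5*E/2)
N(10) + G(-10) = 12 + (25/2 + (5/2)*(-10)) = 12 + (25/2 - 25) = 12 - 25/2 = -½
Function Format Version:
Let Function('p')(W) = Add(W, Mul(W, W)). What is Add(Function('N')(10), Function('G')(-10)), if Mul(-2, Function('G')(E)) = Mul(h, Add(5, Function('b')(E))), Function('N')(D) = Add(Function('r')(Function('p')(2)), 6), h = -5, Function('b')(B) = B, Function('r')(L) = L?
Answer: Rational(-1, 2) ≈ -0.50000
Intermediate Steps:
Function('p')(W) = Add(W, Pow(W, 2))
Function('N')(D) = 12 (Function('N')(D) = Add(Mul(2, Add(1, 2)), 6) = Add(Mul(2, 3), 6) = Add(6, 6) = 12)
Function('G')(E) = Add(Rational(25, 2), Mul(Rational(5, 2), E)) (Function('G')(E) = Mul(Rational(-1, 2), Mul(-5, Add(5, E))) = Mul(Rational(-1, 2), Add(-25, Mul(-5, E))) = Add(Rational(25, 2), Mul(Rational(5, 2), E)))
Add(Function('N')(10), Function('G')(-10)) = Add(12, Add(Rational(25, 2), Mul(Rational(5, 2), -10))) = Add(12, Add(Rational(25, 2), -25)) = Add(12, Rational(-25, 2)) = Rational(-1, 2)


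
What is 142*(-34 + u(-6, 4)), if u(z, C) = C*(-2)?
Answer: -5964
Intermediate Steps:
u(z, C) = -2*C
142*(-34 + u(-6, 4)) = 142*(-34 - 2*4) = 142*(-34 - 8) = 142*(-42) = -5964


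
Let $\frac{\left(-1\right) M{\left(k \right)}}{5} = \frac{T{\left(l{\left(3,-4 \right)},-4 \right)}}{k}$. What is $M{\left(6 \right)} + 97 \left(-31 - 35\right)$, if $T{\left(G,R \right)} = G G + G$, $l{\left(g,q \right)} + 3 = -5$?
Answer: $- \frac{19346}{3} \approx -6448.7$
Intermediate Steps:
$l{\left(g,q \right)} = -8$ ($l{\left(g,q \right)} = -3 - 5 = -8$)
$T{\left(G,R \right)} = G + G^{2}$ ($T{\left(G,R \right)} = G^{2} + G = G + G^{2}$)
$M{\left(k \right)} = - \frac{280}{k}$ ($M{\left(k \right)} = - 5 \frac{\left(-8\right) \left(1 - 8\right)}{k} = - 5 \frac{\left(-8\right) \left(-7\right)}{k} = - 5 \frac{56}{k} = - \frac{280}{k}$)
$M{\left(6 \right)} + 97 \left(-31 - 35\right) = - \frac{280}{6} + 97 \left(-31 - 35\right) = \left(-280\right) \frac{1}{6} + 97 \left(-31 - 35\right) = - \frac{140}{3} + 97 \left(-66\right) = - \frac{140}{3} - 6402 = - \frac{19346}{3}$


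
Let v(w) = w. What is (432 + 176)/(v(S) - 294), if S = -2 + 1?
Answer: -608/295 ≈ -2.0610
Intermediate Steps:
S = -1
(432 + 176)/(v(S) - 294) = (432 + 176)/(-1 - 294) = 608/(-295) = 608*(-1/295) = -608/295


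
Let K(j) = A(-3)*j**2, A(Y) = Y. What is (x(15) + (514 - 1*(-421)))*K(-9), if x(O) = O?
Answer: -230850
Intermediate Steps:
K(j) = -3*j**2
(x(15) + (514 - 1*(-421)))*K(-9) = (15 + (514 - 1*(-421)))*(-3*(-9)**2) = (15 + (514 + 421))*(-3*81) = (15 + 935)*(-243) = 950*(-243) = -230850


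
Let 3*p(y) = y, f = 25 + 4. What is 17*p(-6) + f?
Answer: -5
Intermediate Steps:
f = 29
p(y) = y/3
17*p(-6) + f = 17*((⅓)*(-6)) + 29 = 17*(-2) + 29 = -34 + 29 = -5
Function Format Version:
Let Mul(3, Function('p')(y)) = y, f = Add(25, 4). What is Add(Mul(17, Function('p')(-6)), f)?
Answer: -5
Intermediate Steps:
f = 29
Function('p')(y) = Mul(Rational(1, 3), y)
Add(Mul(17, Function('p')(-6)), f) = Add(Mul(17, Mul(Rational(1, 3), -6)), 29) = Add(Mul(17, -2), 29) = Add(-34, 29) = -5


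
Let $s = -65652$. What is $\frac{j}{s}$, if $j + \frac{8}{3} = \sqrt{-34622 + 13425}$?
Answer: $\frac{2}{49239} - \frac{i \sqrt{21197}}{65652} \approx 4.0618 \cdot 10^{-5} - 0.0022176 i$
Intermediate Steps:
$j = - \frac{8}{3} + i \sqrt{21197}$ ($j = - \frac{8}{3} + \sqrt{-34622 + 13425} = - \frac{8}{3} + \sqrt{-21197} = - \frac{8}{3} + i \sqrt{21197} \approx -2.6667 + 145.59 i$)
$\frac{j}{s} = \frac{- \frac{8}{3} + i \sqrt{21197}}{-65652} = \left(- \frac{8}{3} + i \sqrt{21197}\right) \left(- \frac{1}{65652}\right) = \frac{2}{49239} - \frac{i \sqrt{21197}}{65652}$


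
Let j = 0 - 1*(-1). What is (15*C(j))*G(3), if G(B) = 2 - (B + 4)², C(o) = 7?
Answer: -4935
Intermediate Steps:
j = 1 (j = 0 + 1 = 1)
G(B) = 2 - (4 + B)²
(15*C(j))*G(3) = (15*7)*(2 - (4 + 3)²) = 105*(2 - 1*7²) = 105*(2 - 1*49) = 105*(2 - 49) = 105*(-47) = -4935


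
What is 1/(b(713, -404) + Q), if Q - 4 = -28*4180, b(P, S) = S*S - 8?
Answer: 1/46172 ≈ 2.1658e-5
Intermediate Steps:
b(P, S) = -8 + S² (b(P, S) = S² - 8 = -8 + S²)
Q = -117036 (Q = 4 - 28*4180 = 4 - 117040 = -117036)
1/(b(713, -404) + Q) = 1/((-8 + (-404)²) - 117036) = 1/((-8 + 163216) - 117036) = 1/(163208 - 117036) = 1/46172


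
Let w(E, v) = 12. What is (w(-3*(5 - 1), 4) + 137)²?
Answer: 22201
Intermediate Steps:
(w(-3*(5 - 1), 4) + 137)² = (12 + 137)² = 149² = 22201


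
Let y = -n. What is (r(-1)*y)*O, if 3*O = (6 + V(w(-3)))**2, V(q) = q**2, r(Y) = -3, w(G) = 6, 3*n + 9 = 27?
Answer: 10584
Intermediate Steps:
n = 6 (n = -3 + (1/3)*27 = -3 + 9 = 6)
y = -6 (y = -1*6 = -6)
O = 588 (O = (6 + 6**2)**2/3 = (6 + 36)**2/3 = (1/3)*42**2 = (1/3)*1764 = 588)
(r(-1)*y)*O = -3*(-6)*588 = 18*588 = 10584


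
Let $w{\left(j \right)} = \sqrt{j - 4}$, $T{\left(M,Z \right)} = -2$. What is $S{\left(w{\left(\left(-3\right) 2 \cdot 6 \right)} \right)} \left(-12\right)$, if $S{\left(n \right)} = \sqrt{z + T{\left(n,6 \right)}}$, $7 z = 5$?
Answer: $- \frac{36 i \sqrt{7}}{7} \approx - 13.607 i$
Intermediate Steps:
$z = \frac{5}{7}$ ($z = \frac{1}{7} \cdot 5 = \frac{5}{7} \approx 0.71429$)
$w{\left(j \right)} = \sqrt{-4 + j}$
$S{\left(n \right)} = \frac{3 i \sqrt{7}}{7}$ ($S{\left(n \right)} = \sqrt{\frac{5}{7} - 2} = \sqrt{- \frac{9}{7}} = \frac{3 i \sqrt{7}}{7}$)
$S{\left(w{\left(\left(-3\right) 2 \cdot 6 \right)} \right)} \left(-12\right) = \frac{3 i \sqrt{7}}{7} \left(-12\right) = - \frac{36 i \sqrt{7}}{7}$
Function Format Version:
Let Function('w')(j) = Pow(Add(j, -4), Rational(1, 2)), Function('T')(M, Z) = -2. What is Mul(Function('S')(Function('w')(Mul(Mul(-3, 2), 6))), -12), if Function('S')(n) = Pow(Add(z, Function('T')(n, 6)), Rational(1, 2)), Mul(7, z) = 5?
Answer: Mul(Rational(-36, 7), I, Pow(7, Rational(1, 2))) ≈ Mul(-13.607, I)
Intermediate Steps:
z = Rational(5, 7) (z = Mul(Rational(1, 7), 5) = Rational(5, 7) ≈ 0.71429)
Function('w')(j) = Pow(Add(-4, j), Rational(1, 2))
Function('S')(n) = Mul(Rational(3, 7), I, Pow(7, Rational(1, 2))) (Function('S')(n) = Pow(Add(Rational(5, 7), -2), Rational(1, 2)) = Pow(Rational(-9, 7), Rational(1, 2)) = Mul(Rational(3, 7), I, Pow(7, Rational(1, 2))))
Mul(Function('S')(Function('w')(Mul(Mul(-3, 2), 6))), -12) = Mul(Mul(Rational(3, 7), I, Pow(7, Rational(1, 2))), -12) = Mul(Rational(-36, 7), I, Pow(7, Rational(1, 2)))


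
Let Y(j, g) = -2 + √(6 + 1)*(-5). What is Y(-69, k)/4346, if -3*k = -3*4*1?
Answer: -1/2173 - 5*√7/4346 ≈ -0.0035041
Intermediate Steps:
k = 4 (k = -(-3*4)/3 = -(-4) = -⅓*(-12) = 4)
Y(j, g) = -2 - 5*√7 (Y(j, g) = -2 + √7*(-5) = -2 - 5*√7)
Y(-69, k)/4346 = (-2 - 5*√7)/4346 = (-2 - 5*√7)*(1/4346) = -1/2173 - 5*√7/4346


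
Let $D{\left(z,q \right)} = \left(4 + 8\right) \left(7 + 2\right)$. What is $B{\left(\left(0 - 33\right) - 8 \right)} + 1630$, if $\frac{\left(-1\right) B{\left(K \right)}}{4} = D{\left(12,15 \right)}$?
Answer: $1198$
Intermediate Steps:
$D{\left(z,q \right)} = 108$ ($D{\left(z,q \right)} = 12 \cdot 9 = 108$)
$B{\left(K \right)} = -432$ ($B{\left(K \right)} = \left(-4\right) 108 = -432$)
$B{\left(\left(0 - 33\right) - 8 \right)} + 1630 = -432 + 1630 = 1198$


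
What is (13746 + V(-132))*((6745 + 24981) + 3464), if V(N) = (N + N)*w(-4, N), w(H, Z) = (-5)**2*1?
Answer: 251467740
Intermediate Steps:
w(H, Z) = 25 (w(H, Z) = 25*1 = 25)
V(N) = 50*N (V(N) = (N + N)*25 = (2*N)*25 = 50*N)
(13746 + V(-132))*((6745 + 24981) + 3464) = (13746 + 50*(-132))*((6745 + 24981) + 3464) = (13746 - 6600)*(31726 + 3464) = 7146*35190 = 251467740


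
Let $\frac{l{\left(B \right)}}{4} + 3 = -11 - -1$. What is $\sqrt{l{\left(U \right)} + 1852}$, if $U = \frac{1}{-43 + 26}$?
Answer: $30 \sqrt{2} \approx 42.426$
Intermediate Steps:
$U = - \frac{1}{17}$ ($U = \frac{1}{-17} = - \frac{1}{17} \approx -0.058824$)
$l{\left(B \right)} = -52$ ($l{\left(B \right)} = -12 + 4 \left(-11 - -1\right) = -12 + 4 \left(-11 + 1\right) = -12 + 4 \left(-10\right) = -12 - 40 = -52$)
$\sqrt{l{\left(U \right)} + 1852} = \sqrt{-52 + 1852} = \sqrt{1800} = 30 \sqrt{2}$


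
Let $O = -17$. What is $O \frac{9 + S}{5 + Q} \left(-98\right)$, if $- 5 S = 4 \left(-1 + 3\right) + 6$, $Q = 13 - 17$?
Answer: $\frac{51646}{5} \approx 10329.0$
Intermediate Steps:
$Q = -4$
$S = - \frac{14}{5}$ ($S = - \frac{4 \left(-1 + 3\right) + 6}{5} = - \frac{4 \cdot 2 + 6}{5} = - \frac{8 + 6}{5} = \left(- \frac{1}{5}\right) 14 = - \frac{14}{5} \approx -2.8$)
$O \frac{9 + S}{5 + Q} \left(-98\right) = - 17 \frac{9 - \frac{14}{5}}{5 - 4} \left(-98\right) = - 17 \frac{31}{5 \cdot 1} \left(-98\right) = - 17 \cdot \frac{31}{5} \cdot 1 \left(-98\right) = \left(-17\right) \frac{31}{5} \left(-98\right) = \left(- \frac{527}{5}\right) \left(-98\right) = \frac{51646}{5}$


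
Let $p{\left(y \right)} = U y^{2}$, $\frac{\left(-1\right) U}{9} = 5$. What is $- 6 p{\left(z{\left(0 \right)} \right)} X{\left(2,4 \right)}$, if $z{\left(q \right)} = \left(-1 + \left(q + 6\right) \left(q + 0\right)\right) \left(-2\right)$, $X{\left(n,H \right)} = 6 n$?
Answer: $12960$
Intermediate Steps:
$U = -45$ ($U = \left(-9\right) 5 = -45$)
$z{\left(q \right)} = 2 - 2 q \left(6 + q\right)$ ($z{\left(q \right)} = \left(-1 + \left(6 + q\right) q\right) \left(-2\right) = \left(-1 + q \left(6 + q\right)\right) \left(-2\right) = 2 - 2 q \left(6 + q\right)$)
$p{\left(y \right)} = - 45 y^{2}$
$- 6 p{\left(z{\left(0 \right)} \right)} X{\left(2,4 \right)} = - 6 \left(- 45 \left(2 - 0 - 2 \cdot 0^{2}\right)^{2}\right) 6 \cdot 2 = - 6 \left(- 45 \left(2 + 0 - 0\right)^{2}\right) 12 = - 6 \left(- 45 \left(2 + 0 + 0\right)^{2}\right) 12 = - 6 \left(- 45 \cdot 2^{2}\right) 12 = - 6 \left(\left(-45\right) 4\right) 12 = \left(-6\right) \left(-180\right) 12 = 1080 \cdot 12 = 12960$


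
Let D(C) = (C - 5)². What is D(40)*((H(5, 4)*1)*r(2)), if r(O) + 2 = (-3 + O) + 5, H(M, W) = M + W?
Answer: 22050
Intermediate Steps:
r(O) = O (r(O) = -2 + ((-3 + O) + 5) = -2 + (2 + O) = O)
D(C) = (-5 + C)²
D(40)*((H(5, 4)*1)*r(2)) = (-5 + 40)²*(((5 + 4)*1)*2) = 35²*((9*1)*2) = 1225*(9*2) = 1225*18 = 22050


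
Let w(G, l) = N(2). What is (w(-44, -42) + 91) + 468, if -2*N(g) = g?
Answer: 558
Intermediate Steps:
N(g) = -g/2
w(G, l) = -1 (w(G, l) = -½*2 = -1)
(w(-44, -42) + 91) + 468 = (-1 + 91) + 468 = 90 + 468 = 558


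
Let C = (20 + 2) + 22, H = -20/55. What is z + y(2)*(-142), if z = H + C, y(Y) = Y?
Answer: -2644/11 ≈ -240.36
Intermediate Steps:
H = -4/11 (H = -20*1/55 = -4/11 ≈ -0.36364)
C = 44 (C = 22 + 22 = 44)
z = 480/11 (z = -4/11 + 44 = 480/11 ≈ 43.636)
z + y(2)*(-142) = 480/11 + 2*(-142) = 480/11 - 284 = -2644/11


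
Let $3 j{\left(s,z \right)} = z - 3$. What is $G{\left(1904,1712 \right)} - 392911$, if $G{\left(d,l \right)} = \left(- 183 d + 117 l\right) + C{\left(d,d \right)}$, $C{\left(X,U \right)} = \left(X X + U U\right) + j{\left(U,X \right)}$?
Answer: $\frac{20130080}{3} \approx 6.71 \cdot 10^{6}$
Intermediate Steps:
$j{\left(s,z \right)} = -1 + \frac{z}{3}$ ($j{\left(s,z \right)} = \frac{z - 3}{3} = \frac{-3 + z}{3} = -1 + \frac{z}{3}$)
$C{\left(X,U \right)} = -1 + U^{2} + X^{2} + \frac{X}{3}$ ($C{\left(X,U \right)} = \left(X X + U U\right) + \left(-1 + \frac{X}{3}\right) = \left(X^{2} + U^{2}\right) + \left(-1 + \frac{X}{3}\right) = \left(U^{2} + X^{2}\right) + \left(-1 + \frac{X}{3}\right) = -1 + U^{2} + X^{2} + \frac{X}{3}$)
$G{\left(d,l \right)} = -1 + 2 d^{2} + 117 l - \frac{548 d}{3}$ ($G{\left(d,l \right)} = \left(- 183 d + 117 l\right) + \left(-1 + d^{2} + d^{2} + \frac{d}{3}\right) = \left(- 183 d + 117 l\right) + \left(-1 + 2 d^{2} + \frac{d}{3}\right) = -1 + 2 d^{2} + 117 l - \frac{548 d}{3}$)
$G{\left(1904,1712 \right)} - 392911 = \left(-1 + 2 \cdot 1904^{2} + 117 \cdot 1712 - \frac{1043392}{3}\right) - 392911 = \left(-1 + 2 \cdot 3625216 + 200304 - \frac{1043392}{3}\right) + \left(-1931684 + 1538773\right) = \left(-1 + 7250432 + 200304 - \frac{1043392}{3}\right) - 392911 = \frac{21308813}{3} - 392911 = \frac{20130080}{3}$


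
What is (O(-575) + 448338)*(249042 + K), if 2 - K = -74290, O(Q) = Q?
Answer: 144777001842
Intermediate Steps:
K = 74292 (K = 2 - 1*(-74290) = 2 + 74290 = 74292)
(O(-575) + 448338)*(249042 + K) = (-575 + 448338)*(249042 + 74292) = 447763*323334 = 144777001842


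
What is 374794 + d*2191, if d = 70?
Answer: 528164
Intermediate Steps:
374794 + d*2191 = 374794 + 70*2191 = 374794 + 153370 = 528164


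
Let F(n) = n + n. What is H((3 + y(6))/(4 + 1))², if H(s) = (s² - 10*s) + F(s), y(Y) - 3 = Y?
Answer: 112896/625 ≈ 180.63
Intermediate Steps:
y(Y) = 3 + Y
F(n) = 2*n
H(s) = s² - 8*s (H(s) = (s² - 10*s) + 2*s = s² - 8*s)
H((3 + y(6))/(4 + 1))² = (((3 + (3 + 6))/(4 + 1))*(-8 + (3 + (3 + 6))/(4 + 1)))² = (((3 + 9)/5)*(-8 + (3 + 9)/5))² = ((12*(⅕))*(-8 + 12*(⅕)))² = (12*(-8 + 12/5)/5)² = ((12/5)*(-28/5))² = (-336/25)² = 112896/625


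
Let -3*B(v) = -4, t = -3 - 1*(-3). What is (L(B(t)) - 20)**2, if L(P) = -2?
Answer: 484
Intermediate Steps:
t = 0 (t = -3 + 3 = 0)
B(v) = 4/3 (B(v) = -1/3*(-4) = 4/3)
(L(B(t)) - 20)**2 = (-2 - 20)**2 = (-22)**2 = 484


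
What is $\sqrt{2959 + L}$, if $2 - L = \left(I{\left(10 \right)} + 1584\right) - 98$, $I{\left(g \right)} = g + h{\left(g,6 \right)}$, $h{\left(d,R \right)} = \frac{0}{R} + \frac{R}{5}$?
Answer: $\frac{\sqrt{36595}}{5} \approx 38.26$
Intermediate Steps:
$h{\left(d,R \right)} = \frac{R}{5}$ ($h{\left(d,R \right)} = 0 + R \frac{1}{5} = 0 + \frac{R}{5} = \frac{R}{5}$)
$I{\left(g \right)} = \frac{6}{5} + g$ ($I{\left(g \right)} = g + \frac{1}{5} \cdot 6 = g + \frac{6}{5} = \frac{6}{5} + g$)
$L = - \frac{7476}{5}$ ($L = 2 - \left(\left(\left(\frac{6}{5} + 10\right) + 1584\right) - 98\right) = 2 - \left(\left(\frac{56}{5} + 1584\right) - 98\right) = 2 - \left(\frac{7976}{5} - 98\right) = 2 - \frac{7486}{5} = - \frac{7476}{5} \approx -1495.2$)
$\sqrt{2959 + L} = \sqrt{2959 - \frac{7476}{5}} = \sqrt{\frac{7319}{5}} = \frac{\sqrt{36595}}{5}$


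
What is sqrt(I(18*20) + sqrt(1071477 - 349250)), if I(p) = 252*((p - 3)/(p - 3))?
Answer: sqrt(252 + sqrt(722227)) ≈ 33.194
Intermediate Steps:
I(p) = 252 (I(p) = 252*((-3 + p)/(-3 + p)) = 252*1 = 252)
sqrt(I(18*20) + sqrt(1071477 - 349250)) = sqrt(252 + sqrt(1071477 - 349250)) = sqrt(252 + sqrt(722227))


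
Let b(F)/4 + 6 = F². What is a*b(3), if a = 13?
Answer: 156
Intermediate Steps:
b(F) = -24 + 4*F²
a*b(3) = 13*(-24 + 4*3²) = 13*(-24 + 4*9) = 13*(-24 + 36) = 13*12 = 156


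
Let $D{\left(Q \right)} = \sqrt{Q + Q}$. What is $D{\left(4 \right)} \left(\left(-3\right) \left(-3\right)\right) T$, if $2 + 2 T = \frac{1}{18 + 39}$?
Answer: $- \frac{339 \sqrt{2}}{19} \approx -25.233$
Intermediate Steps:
$D{\left(Q \right)} = \sqrt{2} \sqrt{Q}$ ($D{\left(Q \right)} = \sqrt{2 Q} = \sqrt{2} \sqrt{Q}$)
$T = - \frac{113}{114}$ ($T = -1 + \frac{1}{2 \left(18 + 39\right)} = -1 + \frac{1}{2 \cdot 57} = -1 + \frac{1}{2} \cdot \frac{1}{57} = -1 + \frac{1}{114} = - \frac{113}{114} \approx -0.99123$)
$D{\left(4 \right)} \left(\left(-3\right) \left(-3\right)\right) T = \sqrt{2} \sqrt{4} \left(\left(-3\right) \left(-3\right)\right) \left(- \frac{113}{114}\right) = \sqrt{2} \cdot 2 \cdot 9 \left(- \frac{113}{114}\right) = 2 \sqrt{2} \cdot 9 \left(- \frac{113}{114}\right) = 18 \sqrt{2} \left(- \frac{113}{114}\right) = - \frac{339 \sqrt{2}}{19}$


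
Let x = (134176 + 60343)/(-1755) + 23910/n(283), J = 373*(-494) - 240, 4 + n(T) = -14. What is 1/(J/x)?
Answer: 97144/12453885 ≈ 0.0078003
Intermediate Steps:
n(T) = -18 (n(T) = -4 - 14 = -18)
J = -184502 (J = -184262 - 240 = -184502)
x = -194288/135 (x = (134176 + 60343)/(-1755) + 23910/(-18) = 194519*(-1/1755) + 23910*(-1/18) = -14963/135 - 3985/3 = -194288/135 ≈ -1439.2)
1/(J/x) = 1/(-184502/(-194288/135)) = 1/(-184502*(-135/194288)) = 1/(12453885/97144) = 97144/12453885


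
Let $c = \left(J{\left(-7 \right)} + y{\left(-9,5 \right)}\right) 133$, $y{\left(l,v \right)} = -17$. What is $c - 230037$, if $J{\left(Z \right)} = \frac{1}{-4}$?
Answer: $- \frac{929325}{4} \approx -2.3233 \cdot 10^{5}$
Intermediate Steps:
$J{\left(Z \right)} = - \frac{1}{4}$
$c = - \frac{9177}{4}$ ($c = \left(- \frac{1}{4} - 17\right) 133 = \left(- \frac{69}{4}\right) 133 = - \frac{9177}{4} \approx -2294.3$)
$c - 230037 = - \frac{9177}{4} - 230037 = - \frac{929325}{4}$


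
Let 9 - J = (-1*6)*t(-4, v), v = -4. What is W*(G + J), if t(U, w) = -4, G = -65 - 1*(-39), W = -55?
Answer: 2255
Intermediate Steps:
G = -26 (G = -65 + 39 = -26)
J = -15 (J = 9 - (-1*6)*(-4) = 9 - (-6)*(-4) = 9 - 1*24 = 9 - 24 = -15)
W*(G + J) = -55*(-26 - 15) = -55*(-41) = 2255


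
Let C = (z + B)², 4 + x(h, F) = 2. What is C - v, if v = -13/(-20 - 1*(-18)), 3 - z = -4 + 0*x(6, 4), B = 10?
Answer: 565/2 ≈ 282.50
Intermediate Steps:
x(h, F) = -2 (x(h, F) = -4 + 2 = -2)
z = 7 (z = 3 - (-4 + 0*(-2)) = 3 - (-4 + 0) = 3 - 1*(-4) = 3 + 4 = 7)
v = 13/2 (v = -13/(-20 + 18) = -13/(-2) = -½*(-13) = 13/2 ≈ 6.5000)
C = 289 (C = (7 + 10)² = 17² = 289)
C - v = 289 - 1*13/2 = 289 - 13/2 = 565/2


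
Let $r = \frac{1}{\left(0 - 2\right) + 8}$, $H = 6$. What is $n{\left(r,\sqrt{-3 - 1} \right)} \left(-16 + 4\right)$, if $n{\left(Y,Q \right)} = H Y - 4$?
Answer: $36$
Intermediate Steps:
$r = \frac{1}{6}$ ($r = \frac{1}{-2 + 8} = \frac{1}{6} \approx 0.16667$)
$n{\left(Y,Q \right)} = -4 + 6 Y$ ($n{\left(Y,Q \right)} = 6 Y - 4 = -4 + 6 Y$)
$n{\left(r,\sqrt{-3 - 1} \right)} \left(-16 + 4\right) = \left(-4 + 6 \cdot \frac{1}{6}\right) \left(-16 + 4\right) = \left(-4 + 1\right) \left(-12\right) = \left(-3\right) \left(-12\right) = 36$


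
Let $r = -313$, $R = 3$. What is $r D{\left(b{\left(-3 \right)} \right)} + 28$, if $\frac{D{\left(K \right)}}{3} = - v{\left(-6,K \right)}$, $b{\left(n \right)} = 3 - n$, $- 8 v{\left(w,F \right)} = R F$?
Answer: $- \frac{8339}{4} \approx -2084.8$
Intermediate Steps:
$v{\left(w,F \right)} = - \frac{3 F}{8}$
$D{\left(K \right)} = \frac{9 K}{8}$ ($D{\left(K \right)} = 3 \left(- \frac{\left(-3\right) K}{8}\right) = 3 \frac{3 K}{8} = \frac{9 K}{8}$)
$r D{\left(b{\left(-3 \right)} \right)} + 28 = - 313 \frac{9 \left(3 - -3\right)}{8} + 28 = - 313 \frac{9 \left(3 + 3\right)}{8} + 28 = - 313 \cdot \frac{9}{8} \cdot 6 + 28 = \left(-313\right) \frac{27}{4} + 28 = - \frac{8451}{4} + 28 = - \frac{8339}{4}$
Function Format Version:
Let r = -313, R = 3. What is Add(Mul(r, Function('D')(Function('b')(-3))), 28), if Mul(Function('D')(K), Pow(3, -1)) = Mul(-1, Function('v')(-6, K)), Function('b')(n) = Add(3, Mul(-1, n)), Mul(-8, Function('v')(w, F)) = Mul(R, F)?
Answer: Rational(-8339, 4) ≈ -2084.8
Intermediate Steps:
Function('v')(w, F) = Mul(Rational(-3, 8), F) (Function('v')(w, F) = Mul(Rational(-1, 8), Mul(3, F)) = Mul(Rational(-3, 8), F))
Function('D')(K) = Mul(Rational(9, 8), K) (Function('D')(K) = Mul(3, Mul(-1, Mul(Rational(-3, 8), K))) = Mul(3, Mul(Rational(3, 8), K)) = Mul(Rational(9, 8), K))
Add(Mul(r, Function('D')(Function('b')(-3))), 28) = Add(Mul(-313, Mul(Rational(9, 8), Add(3, Mul(-1, -3)))), 28) = Add(Mul(-313, Mul(Rational(9, 8), Add(3, 3))), 28) = Add(Mul(-313, Mul(Rational(9, 8), 6)), 28) = Add(Mul(-313, Rational(27, 4)), 28) = Add(Rational(-8451, 4), 28) = Rational(-8339, 4)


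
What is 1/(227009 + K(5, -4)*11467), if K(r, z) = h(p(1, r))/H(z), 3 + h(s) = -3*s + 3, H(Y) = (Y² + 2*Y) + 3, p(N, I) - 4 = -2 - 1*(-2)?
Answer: 11/2359495 ≈ 4.6620e-6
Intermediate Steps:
p(N, I) = 4 (p(N, I) = 4 + (-2 - 1*(-2)) = 4 + (-2 + 2) = 4 + 0 = 4)
H(Y) = 3 + Y² + 2*Y
h(s) = -3*s (h(s) = -3 + (-3*s + 3) = -3 + (3 - 3*s) = -3*s)
K(r, z) = -12/(3 + z² + 2*z) (K(r, z) = (-3*4)/(3 + z² + 2*z) = -12/(3 + z² + 2*z))
1/(227009 + K(5, -4)*11467) = 1/(227009 - 12/(3 + (-4)² + 2*(-4))*11467) = 1/(227009 - 12/(3 + 16 - 8)*11467) = 1/(227009 - 12/11*11467) = 1/(227009 - 137604/11) = 1/(2359495/11) = 11/2359495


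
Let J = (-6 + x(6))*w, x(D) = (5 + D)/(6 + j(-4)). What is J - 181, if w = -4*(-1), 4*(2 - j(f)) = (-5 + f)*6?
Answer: -8727/43 ≈ -202.95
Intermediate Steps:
j(f) = 19/2 - 3*f/2 (j(f) = 2 - (-5 + f)*6/4 = 2 - (-30 + 6*f)/4 = 2 + (15/2 - 3*f/2) = 19/2 - 3*f/2)
x(D) = 10/43 + 2*D/43 (x(D) = (5 + D)/(6 + (19/2 - 3/2*(-4))) = (5 + D)/(6 + (19/2 + 6)) = (5 + D)/(6 + 31/2) = (5 + D)/(43/2) = (5 + D)*(2/43) = 10/43 + 2*D/43)
w = 4
J = -944/43 (J = (-6 + (10/43 + (2/43)*6))*4 = (-6 + (10/43 + 12/43))*4 = (-6 + 22/43)*4 = -236/43*4 = -944/43 ≈ -21.953)
J - 181 = -944/43 - 181 = -8727/43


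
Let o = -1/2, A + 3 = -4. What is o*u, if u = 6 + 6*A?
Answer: 18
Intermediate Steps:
A = -7 (A = -3 - 4 = -7)
o = -½ (o = -1*½ = -½ ≈ -0.50000)
u = -36 (u = 6 + 6*(-7) = 6 - 42 = -36)
o*u = -½*(-36) = 18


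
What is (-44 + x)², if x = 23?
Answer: 441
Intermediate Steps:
(-44 + x)² = (-44 + 23)² = (-21)² = 441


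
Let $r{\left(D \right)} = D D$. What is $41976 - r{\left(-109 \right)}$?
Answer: $30095$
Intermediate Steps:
$r{\left(D \right)} = D^{2}$
$41976 - r{\left(-109 \right)} = 41976 - \left(-109\right)^{2} = 41976 - 11881 = 30095$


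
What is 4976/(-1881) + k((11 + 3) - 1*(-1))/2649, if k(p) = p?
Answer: -4384403/1660923 ≈ -2.6397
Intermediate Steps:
4976/(-1881) + k((11 + 3) - 1*(-1))/2649 = 4976/(-1881) + ((11 + 3) - 1*(-1))/2649 = 4976*(-1/1881) + (14 + 1)*(1/2649) = -4976/1881 + 15*(1/2649) = -4976/1881 + 5/883 = -4384403/1660923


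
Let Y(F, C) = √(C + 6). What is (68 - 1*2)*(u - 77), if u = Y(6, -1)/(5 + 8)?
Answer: -5082 + 66*√5/13 ≈ -5070.6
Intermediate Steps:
Y(F, C) = √(6 + C)
u = √5/13 (u = √(6 - 1)/(5 + 8) = √5/13 ≈ 0.17201)
(68 - 1*2)*(u - 77) = (68 - 1*2)*(√5/13 - 77) = (68 - 2)*(-77 + √5/13) = 66*(-77 + √5/13) = -5082 + 66*√5/13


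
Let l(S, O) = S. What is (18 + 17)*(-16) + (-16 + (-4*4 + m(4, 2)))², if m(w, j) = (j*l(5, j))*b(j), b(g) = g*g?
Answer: -496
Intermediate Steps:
b(g) = g²
m(w, j) = 5*j³ (m(w, j) = (j*5)*j² = (5*j)*j² = 5*j³)
(18 + 17)*(-16) + (-16 + (-4*4 + m(4, 2)))² = (18 + 17)*(-16) + (-16 + (-4*4 + 5*2³))² = 35*(-16) + (-16 + (-16 + 5*8))² = -560 + (-16 + (-16 + 40))² = -560 + (-16 + 24)² = -560 + 8² = -560 + 64 = -496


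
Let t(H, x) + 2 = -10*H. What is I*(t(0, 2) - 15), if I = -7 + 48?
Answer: -697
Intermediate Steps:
t(H, x) = -2 - 10*H
I = 41
I*(t(0, 2) - 15) = 41*((-2 - 10*0) - 15) = 41*((-2 + 0) - 15) = 41*(-2 - 15) = 41*(-17) = -697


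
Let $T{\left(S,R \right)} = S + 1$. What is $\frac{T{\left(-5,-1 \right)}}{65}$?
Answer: $- \frac{4}{65} \approx -0.061538$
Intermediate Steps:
$T{\left(S,R \right)} = 1 + S$
$\frac{T{\left(-5,-1 \right)}}{65} = \frac{1 - 5}{65} = \left(-4\right) \frac{1}{65} = - \frac{4}{65}$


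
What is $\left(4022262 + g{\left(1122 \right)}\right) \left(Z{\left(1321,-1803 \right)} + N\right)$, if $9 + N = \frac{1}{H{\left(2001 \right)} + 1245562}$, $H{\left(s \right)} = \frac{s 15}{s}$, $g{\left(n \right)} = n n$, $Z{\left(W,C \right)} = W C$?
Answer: $- \frac{15667472446263159678}{1245577} \approx -1.2578 \cdot 10^{13}$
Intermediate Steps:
$Z{\left(W,C \right)} = C W$
$g{\left(n \right)} = n^{2}$
$H{\left(s \right)} = 15$ ($H{\left(s \right)} = \frac{15 s}{s} = 15$)
$N = - \frac{11210192}{1245577}$ ($N = -9 + \frac{1}{15 + 1245562} = -9 + \frac{1}{1245577} = - \frac{11210192}{1245577} \approx -9.0$)
$\left(4022262 + g{\left(1122 \right)}\right) \left(Z{\left(1321,-1803 \right)} + N\right) = \left(4022262 + 1122^{2}\right) \left(\left(-1803\right) 1321 - \frac{11210192}{1245577}\right) = \left(4022262 + 1258884\right) \left(-2381763 - \frac{11210192}{1245577}\right) = 5281146 \left(- \frac{2966680422443}{1245577}\right) = - \frac{15667472446263159678}{1245577}$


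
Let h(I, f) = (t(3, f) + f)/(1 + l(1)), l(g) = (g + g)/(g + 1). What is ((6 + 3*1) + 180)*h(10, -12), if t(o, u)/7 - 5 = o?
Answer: 4158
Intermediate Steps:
t(o, u) = 35 + 7*o
l(g) = 2*g/(1 + g) (l(g) = (2*g)/(1 + g) = 2*g/(1 + g))
h(I, f) = 28 + f/2 (h(I, f) = ((35 + 7*3) + f)/(1 + 2*1/(1 + 1)) = ((35 + 21) + f)/(1 + 2*1/2) = (56 + f)/(1 + 2*1*(1/2)) = (56 + f)/(1 + 1) = (56 + f)/2 = (56 + f)*(1/2) = 28 + f/2)
((6 + 3*1) + 180)*h(10, -12) = ((6 + 3*1) + 180)*(28 + (1/2)*(-12)) = ((6 + 3) + 180)*(28 - 6) = (9 + 180)*22 = 189*22 = 4158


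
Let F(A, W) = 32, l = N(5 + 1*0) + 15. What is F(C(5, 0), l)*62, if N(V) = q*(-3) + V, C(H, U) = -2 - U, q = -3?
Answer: 1984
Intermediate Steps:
N(V) = 9 + V (N(V) = -3*(-3) + V = 9 + V)
l = 29 (l = (9 + (5 + 1*0)) + 15 = (9 + (5 + 0)) + 15 = (9 + 5) + 15 = 14 + 15 = 29)
F(C(5, 0), l)*62 = 32*62 = 1984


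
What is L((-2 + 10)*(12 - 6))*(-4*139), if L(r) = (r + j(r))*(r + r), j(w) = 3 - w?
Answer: -160128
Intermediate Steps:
L(r) = 6*r (L(r) = (r + (3 - r))*(r + r) = 3*(2*r) = 6*r)
L((-2 + 10)*(12 - 6))*(-4*139) = (6*((-2 + 10)*(12 - 6)))*(-4*139) = (6*(8*6))*(-556) = (6*48)*(-556) = 288*(-556) = -160128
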